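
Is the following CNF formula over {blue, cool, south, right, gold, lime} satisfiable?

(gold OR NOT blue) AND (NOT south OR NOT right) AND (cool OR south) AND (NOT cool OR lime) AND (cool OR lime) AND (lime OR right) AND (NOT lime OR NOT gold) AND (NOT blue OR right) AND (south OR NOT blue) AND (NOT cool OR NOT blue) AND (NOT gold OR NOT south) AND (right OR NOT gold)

Satisfiable

Case gold = false:
(NOT blue) alone gives blue = false.
Case south = true:
(NOT right) alone gives right = false.
(lime) alone gives lime = true.
All clauses hold; cool can take either value.
A satisfying assignment: blue=false; cool=true; south=true; right=false; gold=false; lime=true.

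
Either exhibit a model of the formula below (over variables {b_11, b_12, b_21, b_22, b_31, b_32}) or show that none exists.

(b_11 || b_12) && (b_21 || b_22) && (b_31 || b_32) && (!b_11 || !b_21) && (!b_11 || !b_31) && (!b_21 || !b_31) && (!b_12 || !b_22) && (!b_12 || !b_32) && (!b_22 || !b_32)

UNSATISFIABLE

Try b_11 = true.
The clause (!b_21) is unit, so b_21 = false.
The clause (b_22) is unit, so b_22 = true.
The clause (!b_31) is unit, so b_31 = false.
The clause (b_32) is unit, so b_32 = true.
Now (!b_32) is unsatisfied and unit — conflict.
Undo b_11 and try b_11 = false.
The clause (b_12) is unit, so b_12 = true.
The clause (!b_22) is unit, so b_22 = false.
The clause (b_21) is unit, so b_21 = true.
The clause (!b_31) is unit, so b_31 = false.
The clause (b_32) is unit, so b_32 = true.
Now (!b_32) is unsatisfied and unit — conflict.
Either choice for b_11 ends in contradiction.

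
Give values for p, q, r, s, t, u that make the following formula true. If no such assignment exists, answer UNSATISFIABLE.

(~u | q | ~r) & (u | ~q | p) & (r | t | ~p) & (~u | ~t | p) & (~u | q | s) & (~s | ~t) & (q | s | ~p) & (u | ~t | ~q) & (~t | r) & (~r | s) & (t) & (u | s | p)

Unit clause (t) forces t = 1.
Unit clause (~s) forces s = 0.
Unit clause (r) forces r = 1.
Now (~r) is unsatisfied and unit — conflict.

UNSATISFIABLE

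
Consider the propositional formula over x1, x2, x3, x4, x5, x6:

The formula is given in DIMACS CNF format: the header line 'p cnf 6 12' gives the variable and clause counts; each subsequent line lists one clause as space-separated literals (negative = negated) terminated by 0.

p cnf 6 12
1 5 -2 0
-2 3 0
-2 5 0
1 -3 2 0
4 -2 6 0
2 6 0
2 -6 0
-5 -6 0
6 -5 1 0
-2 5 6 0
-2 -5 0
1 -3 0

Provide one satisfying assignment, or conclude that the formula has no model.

Case x2 = False:
(x6) alone gives x6 = True.
Now (¬x6) is unsatisfied and unit — conflict.
Backtrack on x2: now try x2 = True.
(x3) alone gives x3 = True.
(x5) alone gives x5 = True.
Now (¬x5) is unsatisfied and unit — conflict.
Neither x2 = True nor x2 = False works.

UNSATISFIABLE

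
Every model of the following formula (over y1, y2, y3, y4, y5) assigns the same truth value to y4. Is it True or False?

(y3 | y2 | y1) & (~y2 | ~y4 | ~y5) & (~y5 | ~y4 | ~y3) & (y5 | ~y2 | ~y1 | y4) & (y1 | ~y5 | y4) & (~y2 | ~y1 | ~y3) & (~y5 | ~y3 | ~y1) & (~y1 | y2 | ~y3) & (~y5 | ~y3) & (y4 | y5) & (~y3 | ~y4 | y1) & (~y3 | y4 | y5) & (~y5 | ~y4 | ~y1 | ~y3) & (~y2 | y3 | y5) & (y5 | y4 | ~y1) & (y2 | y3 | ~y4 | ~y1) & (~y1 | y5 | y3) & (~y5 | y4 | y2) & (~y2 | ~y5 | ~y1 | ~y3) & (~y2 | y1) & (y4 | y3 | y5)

False

Suppose y4 = 1.
Case y2 = 0:
Case y3 = 1:
The clause (~y5) is unit, so y5 = 0.
The clause (~y1) is unit, so y1 = 0.
But (y1) is also a unit clause — contradiction.
Backtrack on y3: now try y3 = 0.
The clause (y1) is unit, so y1 = 1.
But (~y1) is also a unit clause — contradiction.
Neither y3 = 1 nor y3 = 0 works.
Backtrack on y2: now try y2 = 1.
The clause (~y5) is unit, so y5 = 0.
The clause (y3) is unit, so y3 = 1.
The clause (~y1) is unit, so y1 = 0.
But (y1) is also a unit clause — contradiction.
Neither y2 = 1 nor y2 = 0 works.
So every satisfying assignment has y4 = False.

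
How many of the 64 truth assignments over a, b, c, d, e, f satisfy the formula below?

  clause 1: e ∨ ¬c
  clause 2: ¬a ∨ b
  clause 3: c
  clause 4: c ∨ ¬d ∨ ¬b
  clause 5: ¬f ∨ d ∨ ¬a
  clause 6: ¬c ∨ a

There are 2^6 = 64 truth assignments over (a, b, c, d, e, f).
Split on a. With a = True, the clauses containing a are satisfied and ¬a drops from the rest; 3 of the 2^5 = 32 assignments to the other variables satisfy what remains.
With a = False, by the same count on the reduced clause set, 0 assignments work.
Total: 3 + 0 = 3.

3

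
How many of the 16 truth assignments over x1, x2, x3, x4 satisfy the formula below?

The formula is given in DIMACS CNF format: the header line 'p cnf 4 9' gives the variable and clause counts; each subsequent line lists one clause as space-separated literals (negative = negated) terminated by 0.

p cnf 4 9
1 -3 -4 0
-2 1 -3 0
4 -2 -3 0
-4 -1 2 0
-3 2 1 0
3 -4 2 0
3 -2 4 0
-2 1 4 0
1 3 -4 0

5

There are 2^4 = 16 truth assignments over (x1, x2, x3, x4).
Check each against the 9 clauses (columns in the order x1, x2, x3, x4):
  F F F F  ✓ satisfies all
  F F F T  ✗ fails (x3 ∨ ¬x4 ∨ x2)
  F F T F  ✗ fails (¬x3 ∨ x2 ∨ x1)
  F F T T  ✗ fails (x1 ∨ ¬x3 ∨ ¬x4)
  F T F F  ✗ fails (x3 ∨ ¬x2 ∨ x4)
  F T F T  ✗ fails (x1 ∨ x3 ∨ ¬x4)
  F T T F  ✗ fails (¬x2 ∨ x1 ∨ ¬x3)
  F T T T  ✗ fails (x1 ∨ ¬x3 ∨ ¬x4)
  T F F F  ✓ satisfies all
  T F F T  ✗ fails (¬x4 ∨ ¬x1 ∨ x2)
  T F T F  ✓ satisfies all
  T F T T  ✗ fails (¬x4 ∨ ¬x1 ∨ x2)
  T T F F  ✗ fails (x3 ∨ ¬x2 ∨ x4)
  T T F T  ✓ satisfies all
  T T T F  ✗ fails (x4 ∨ ¬x2 ∨ ¬x3)
  T T T T  ✓ satisfies all
5 of the 16 rows are models.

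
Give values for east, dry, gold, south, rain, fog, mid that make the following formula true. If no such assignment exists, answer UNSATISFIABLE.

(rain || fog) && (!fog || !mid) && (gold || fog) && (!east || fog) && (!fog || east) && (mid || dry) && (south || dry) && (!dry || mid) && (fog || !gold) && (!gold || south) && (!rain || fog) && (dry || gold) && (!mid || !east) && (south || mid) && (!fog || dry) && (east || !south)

UNSATISFIABLE

Try rain = true.
The clause (fog) is unit, so fog = true.
The clause (!mid) is unit, so mid = false.
The clause (east) is unit, so east = true.
The clause (dry) is unit, so dry = true.
But (!dry) is also a unit clause — contradiction.
Undo rain and try rain = false.
The clause (fog) is unit, so fog = true.
The clause (!mid) is unit, so mid = false.
The clause (east) is unit, so east = true.
The clause (dry) is unit, so dry = true.
But (!dry) is also a unit clause — contradiction.
Either choice for rain ends in contradiction.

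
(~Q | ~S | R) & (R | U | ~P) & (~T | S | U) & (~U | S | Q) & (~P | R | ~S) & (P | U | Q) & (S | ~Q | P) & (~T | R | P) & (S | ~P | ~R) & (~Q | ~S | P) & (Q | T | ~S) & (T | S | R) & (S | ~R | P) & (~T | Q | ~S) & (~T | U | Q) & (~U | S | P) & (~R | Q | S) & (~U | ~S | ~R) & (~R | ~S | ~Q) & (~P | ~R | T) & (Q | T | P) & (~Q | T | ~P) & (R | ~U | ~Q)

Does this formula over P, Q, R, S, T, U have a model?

No

Try Q = 0.
Try U = 0.
Unit clause (P) forces P = 1.
Unit clause (R) forces R = 1.
Unit clause (S) forces S = 1.
Unit clause (T) forces T = 1.
That conflicts with the unit clause (~T).
Backtrack on U: now try U = 1.
Unit clause (S) forces S = 1.
Unit clause (T) forces T = 1.
That conflicts with the unit clause (~T).
Neither U = 1 nor U = 0 works.
Backtrack on Q: now try Q = 1.
Try S = 0.
Unit clause (P) forces P = 1.
Unit clause (~R) forces R = 0.
Unit clause (U) forces U = 1.
That conflicts with the unit clause (~U).
Backtrack on S: now try S = 1.
Unit clause (R) forces R = 1.
That conflicts with the unit clause (~R).
Neither S = 1 nor S = 0 works.
Neither Q = 1 nor Q = 0 works.
No assignment satisfies every clause.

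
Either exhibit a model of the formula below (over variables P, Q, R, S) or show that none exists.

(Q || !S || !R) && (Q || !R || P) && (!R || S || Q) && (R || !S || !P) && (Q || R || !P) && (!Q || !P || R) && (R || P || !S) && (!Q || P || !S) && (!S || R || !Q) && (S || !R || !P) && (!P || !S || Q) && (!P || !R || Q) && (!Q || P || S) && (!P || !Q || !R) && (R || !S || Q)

Suppose Q = false.
Suppose S = false.
The clause (!R) is unit, so R = false.
The clause (!P) is unit, so P = false.
Every clause now holds.

P=false; Q=false; R=false; S=false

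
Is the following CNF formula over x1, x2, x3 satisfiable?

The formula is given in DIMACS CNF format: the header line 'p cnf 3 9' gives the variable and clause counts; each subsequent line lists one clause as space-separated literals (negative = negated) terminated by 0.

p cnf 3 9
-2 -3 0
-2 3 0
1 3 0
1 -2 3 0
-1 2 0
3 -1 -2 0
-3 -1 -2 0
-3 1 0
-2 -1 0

Branch on x2: set x2 = False.
From the singleton clause (¬x1), x1 = False.
From the singleton clause (x3), x3 = True.
But (¬x3) is also a unit clause — contradiction.
Undo x2 and try x2 = True.
From the singleton clause (¬x3), x3 = False.
But (x3) is also a unit clause — contradiction.
Both values of x2 lead to a conflict.
No assignment satisfies every clause.

No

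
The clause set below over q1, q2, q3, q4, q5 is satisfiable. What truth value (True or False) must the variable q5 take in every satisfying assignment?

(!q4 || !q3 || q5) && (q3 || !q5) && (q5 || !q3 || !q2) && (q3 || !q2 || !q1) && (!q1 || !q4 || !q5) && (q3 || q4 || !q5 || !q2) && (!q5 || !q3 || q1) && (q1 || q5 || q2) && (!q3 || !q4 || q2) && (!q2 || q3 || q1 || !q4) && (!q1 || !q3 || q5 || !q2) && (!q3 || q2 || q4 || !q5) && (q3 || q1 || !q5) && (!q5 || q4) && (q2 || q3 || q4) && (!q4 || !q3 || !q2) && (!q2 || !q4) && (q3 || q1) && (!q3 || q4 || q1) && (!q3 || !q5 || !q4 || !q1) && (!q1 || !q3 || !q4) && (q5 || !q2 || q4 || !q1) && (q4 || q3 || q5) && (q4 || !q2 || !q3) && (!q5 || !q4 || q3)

Suppose q5 = true.
The clause (q3) is unit, so q3 = true.
The clause (q1) is unit, so q1 = true.
The clause (!q4) is unit, so q4 = false.
Now (q4) is unsatisfied and unit — conflict.
So every satisfying assignment has q5 = False.

False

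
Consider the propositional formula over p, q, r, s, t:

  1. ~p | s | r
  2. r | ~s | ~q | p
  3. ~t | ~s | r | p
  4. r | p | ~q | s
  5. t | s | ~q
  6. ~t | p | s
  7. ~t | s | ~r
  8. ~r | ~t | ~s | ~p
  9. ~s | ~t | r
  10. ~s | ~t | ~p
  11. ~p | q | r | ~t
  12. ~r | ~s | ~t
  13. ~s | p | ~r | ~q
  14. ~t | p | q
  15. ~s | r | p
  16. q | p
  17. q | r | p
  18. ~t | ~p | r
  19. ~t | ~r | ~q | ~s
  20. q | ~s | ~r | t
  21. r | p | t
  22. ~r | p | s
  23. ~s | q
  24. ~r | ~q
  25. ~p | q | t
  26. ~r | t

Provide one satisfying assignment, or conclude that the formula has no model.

Try q = 1.
The clause (~r) is unit, so r = 0.
Try p = 1.
The clause (s) is unit, so s = 1.
The clause (~t) is unit, so t = 0.
This assignment satisfies each clause.

p: 1; q: 1; r: 0; s: 1; t: 0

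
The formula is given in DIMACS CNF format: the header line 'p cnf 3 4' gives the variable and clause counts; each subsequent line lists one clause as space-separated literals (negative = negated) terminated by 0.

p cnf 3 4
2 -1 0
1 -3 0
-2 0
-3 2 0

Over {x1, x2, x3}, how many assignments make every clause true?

1

There are 2^3 = 8 truth assignments over (x1, x2, x3).
Split on x1. With x1 = True, the clauses containing x1 are satisfied and ¬x1 drops from the rest; 0 of the 2^2 = 4 assignments to the other variables satisfy what remains.
With x1 = False, by the same count on the reduced clause set, 1 assignment works.
Total: 0 + 1 = 1.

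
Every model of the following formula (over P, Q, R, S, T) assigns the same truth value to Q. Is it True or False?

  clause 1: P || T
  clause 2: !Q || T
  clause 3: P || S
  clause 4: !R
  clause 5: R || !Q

False

Suppose Q = true.
The clause (T) is unit, so T = true.
The clause (!R) is unit, so R = false.
Now (R) is unsatisfied and unit — conflict.
So every satisfying assignment has Q = False.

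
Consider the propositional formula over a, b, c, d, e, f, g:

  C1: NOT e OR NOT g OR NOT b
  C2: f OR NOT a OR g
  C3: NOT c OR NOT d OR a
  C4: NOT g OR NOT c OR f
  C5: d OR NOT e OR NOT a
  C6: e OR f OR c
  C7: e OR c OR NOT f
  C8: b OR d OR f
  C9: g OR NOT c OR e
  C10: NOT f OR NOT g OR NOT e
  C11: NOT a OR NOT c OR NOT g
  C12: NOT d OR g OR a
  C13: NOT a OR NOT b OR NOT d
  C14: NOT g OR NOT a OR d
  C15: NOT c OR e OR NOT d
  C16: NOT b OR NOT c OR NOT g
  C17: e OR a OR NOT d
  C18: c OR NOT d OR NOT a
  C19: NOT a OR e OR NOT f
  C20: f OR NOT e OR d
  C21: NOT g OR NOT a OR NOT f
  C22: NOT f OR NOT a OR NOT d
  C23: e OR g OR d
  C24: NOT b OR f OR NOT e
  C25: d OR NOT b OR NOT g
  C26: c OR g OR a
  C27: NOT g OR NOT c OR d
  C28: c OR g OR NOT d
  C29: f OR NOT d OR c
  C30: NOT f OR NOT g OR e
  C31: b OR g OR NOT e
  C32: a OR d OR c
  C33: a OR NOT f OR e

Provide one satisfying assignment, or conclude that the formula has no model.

Branch on e: set e = true.
Branch on g: set g = false.
Unit clause (b) forces b = true.
Unit clause (f) forces f = true.
Branch on d: set d = false.
Unit clause (NOT a) forces a = false.
Unit clause (c) forces c = true.
This assignment satisfies each clause.

a=false, b=true, c=true, d=false, e=true, f=true, g=false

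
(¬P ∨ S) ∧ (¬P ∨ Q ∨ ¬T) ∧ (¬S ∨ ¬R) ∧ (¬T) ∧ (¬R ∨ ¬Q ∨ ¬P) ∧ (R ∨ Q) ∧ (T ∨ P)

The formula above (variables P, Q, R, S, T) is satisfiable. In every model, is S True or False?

Suppose S = False.
Unit clause (¬P) forces P = False.
Unit clause (¬T) forces T = False.
But (T) is also a unit clause — contradiction.
So every satisfying assignment has S = True.

True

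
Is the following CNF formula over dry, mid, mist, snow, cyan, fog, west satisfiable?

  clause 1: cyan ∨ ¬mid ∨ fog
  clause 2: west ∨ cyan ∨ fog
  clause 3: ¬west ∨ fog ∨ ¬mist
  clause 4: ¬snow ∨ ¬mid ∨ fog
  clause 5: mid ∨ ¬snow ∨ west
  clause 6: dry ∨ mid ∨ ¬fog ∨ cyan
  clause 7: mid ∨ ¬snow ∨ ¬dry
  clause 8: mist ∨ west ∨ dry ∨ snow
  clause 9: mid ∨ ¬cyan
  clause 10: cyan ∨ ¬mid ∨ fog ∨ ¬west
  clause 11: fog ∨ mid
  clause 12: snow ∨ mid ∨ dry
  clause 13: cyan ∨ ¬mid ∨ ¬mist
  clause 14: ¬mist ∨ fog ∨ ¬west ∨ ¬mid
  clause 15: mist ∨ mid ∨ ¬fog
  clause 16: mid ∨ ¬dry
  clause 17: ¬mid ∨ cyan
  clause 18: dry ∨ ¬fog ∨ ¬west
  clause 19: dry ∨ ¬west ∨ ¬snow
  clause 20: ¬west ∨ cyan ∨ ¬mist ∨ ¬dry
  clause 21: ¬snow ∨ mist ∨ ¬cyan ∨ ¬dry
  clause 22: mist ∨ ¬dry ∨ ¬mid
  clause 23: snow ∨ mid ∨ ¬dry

Satisfiable

Try mid = True.
(cyan) alone gives cyan = True.
Try snow = True.
(fog) alone gives fog = True.
Try dry = True.
(mist) alone gives mist = True.
All clauses hold; west can take either value.
A satisfying assignment: dry ↦ True; mid ↦ True; mist ↦ True; snow ↦ True; cyan ↦ True; fog ↦ True; west ↦ False.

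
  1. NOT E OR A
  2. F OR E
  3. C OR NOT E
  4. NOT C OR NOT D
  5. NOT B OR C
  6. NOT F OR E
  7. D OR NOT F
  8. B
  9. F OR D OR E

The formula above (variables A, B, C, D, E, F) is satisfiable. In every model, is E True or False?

True

Suppose E = false.
The clause (F) is unit, so F = true.
That conflicts with the unit clause (NOT F).
So every satisfying assignment has E = True.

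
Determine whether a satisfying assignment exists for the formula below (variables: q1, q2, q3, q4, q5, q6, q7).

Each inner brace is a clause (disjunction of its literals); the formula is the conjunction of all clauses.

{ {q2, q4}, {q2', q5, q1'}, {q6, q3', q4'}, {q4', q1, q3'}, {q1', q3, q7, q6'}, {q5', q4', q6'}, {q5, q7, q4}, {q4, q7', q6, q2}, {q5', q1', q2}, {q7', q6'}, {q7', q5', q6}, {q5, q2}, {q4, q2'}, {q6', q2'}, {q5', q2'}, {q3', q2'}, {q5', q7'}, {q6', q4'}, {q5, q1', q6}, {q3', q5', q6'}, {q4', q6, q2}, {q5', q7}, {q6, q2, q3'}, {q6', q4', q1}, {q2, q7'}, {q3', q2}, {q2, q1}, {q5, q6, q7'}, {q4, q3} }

Branch on q2: set q2 = 1.
Unit clause (q4) forces q4 = 1.
Unit clause (q6') forces q6 = 0.
Unit clause (q3') forces q3 = 0.
Unit clause (q5') forces q5 = 0.
Unit clause (q1') forces q1 = 0.
Unit clause (q7') forces q7 = 0.
Every clause now holds.
A satisfying assignment: q1=0,  q2=1,  q3=0,  q4=1,  q5=0,  q6=0,  q7=0.

Satisfiable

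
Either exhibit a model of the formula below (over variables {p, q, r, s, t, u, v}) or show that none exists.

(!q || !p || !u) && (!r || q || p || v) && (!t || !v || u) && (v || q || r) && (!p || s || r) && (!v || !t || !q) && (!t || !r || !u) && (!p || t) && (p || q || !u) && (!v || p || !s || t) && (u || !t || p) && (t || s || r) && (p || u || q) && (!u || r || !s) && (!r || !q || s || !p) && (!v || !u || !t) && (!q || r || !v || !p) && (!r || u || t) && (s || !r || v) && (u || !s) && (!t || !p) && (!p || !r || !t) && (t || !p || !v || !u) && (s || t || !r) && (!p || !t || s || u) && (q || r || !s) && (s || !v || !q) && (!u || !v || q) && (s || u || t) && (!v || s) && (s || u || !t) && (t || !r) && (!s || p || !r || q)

p ↦ false,  q ↦ true,  r ↦ false,  s ↦ false,  t ↦ true,  u ↦ true,  v ↦ false

Try p = false.
Try q = true.
Try v = false.
Try u = true.
Try t = true.
(!r) alone gives r = false.
(!s) alone gives s = false.
All clauses are satisfied.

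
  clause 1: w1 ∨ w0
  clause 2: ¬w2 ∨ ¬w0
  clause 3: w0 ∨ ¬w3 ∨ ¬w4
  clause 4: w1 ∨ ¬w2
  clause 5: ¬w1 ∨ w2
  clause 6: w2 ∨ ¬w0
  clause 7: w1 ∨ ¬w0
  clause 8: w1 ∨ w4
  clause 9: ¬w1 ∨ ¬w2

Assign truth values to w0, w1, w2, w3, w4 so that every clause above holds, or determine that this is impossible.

UNSATISFIABLE

Branch on w1: set w1 = True.
From the singleton clause (w2), w2 = True.
Now (¬w2) is unsatisfied and unit — conflict.
That branch fails; take w1 = False instead.
From the singleton clause (w0), w0 = True.
Now (¬w0) is unsatisfied and unit — conflict.
Either choice for w1 ends in contradiction.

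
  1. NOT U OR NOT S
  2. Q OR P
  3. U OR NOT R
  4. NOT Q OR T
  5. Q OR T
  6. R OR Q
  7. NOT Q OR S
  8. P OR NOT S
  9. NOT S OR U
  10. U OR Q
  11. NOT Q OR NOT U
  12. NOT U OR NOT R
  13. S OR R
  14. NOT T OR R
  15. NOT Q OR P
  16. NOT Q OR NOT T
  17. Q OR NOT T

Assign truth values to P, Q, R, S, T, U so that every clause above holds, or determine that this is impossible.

Branch on U: set U = false.
From the singleton clause (NOT R), R = false.
From the singleton clause (Q), Q = true.
From the singleton clause (T), T = true.
That conflicts with the unit clause (NOT T).
Undo U and try U = true.
From the singleton clause (NOT S), S = false.
From the singleton clause (NOT Q), Q = false.
From the singleton clause (P), P = true.
From the singleton clause (T), T = true.
That conflicts with the unit clause (NOT T).
Both values of U lead to a conflict.

UNSATISFIABLE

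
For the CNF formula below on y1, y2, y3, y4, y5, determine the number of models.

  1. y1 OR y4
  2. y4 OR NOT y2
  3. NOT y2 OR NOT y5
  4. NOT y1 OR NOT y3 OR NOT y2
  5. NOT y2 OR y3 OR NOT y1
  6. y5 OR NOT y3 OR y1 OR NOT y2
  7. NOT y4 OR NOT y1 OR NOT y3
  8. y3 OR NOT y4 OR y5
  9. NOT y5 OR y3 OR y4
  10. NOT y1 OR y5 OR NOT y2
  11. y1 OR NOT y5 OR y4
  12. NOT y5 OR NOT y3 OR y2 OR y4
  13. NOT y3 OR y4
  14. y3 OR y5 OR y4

4

There are 2^5 = 32 truth assignments over (y1, y2, y3, y4, y5).
Split on y2. With y2 = true, the clauses containing y2 are satisfied and NOT y2 drops from the rest; 0 of the 2^4 = 16 assignments to the other variables satisfy what remains.
With y2 = false, by the same count on the reduced clause set, 4 assignments work.
Total: 0 + 4 = 4.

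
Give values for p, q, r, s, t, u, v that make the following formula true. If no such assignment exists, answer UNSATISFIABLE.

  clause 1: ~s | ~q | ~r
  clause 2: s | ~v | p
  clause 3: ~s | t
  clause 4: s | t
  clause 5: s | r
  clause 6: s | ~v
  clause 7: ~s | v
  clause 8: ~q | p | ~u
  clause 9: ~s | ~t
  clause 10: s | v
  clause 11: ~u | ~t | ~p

UNSATISFIABLE

Try s = 0.
The clause (t) is unit, so t = 1.
The clause (r) is unit, so r = 1.
The clause (~v) is unit, so v = 0.
Now (v) is unsatisfied and unit — conflict.
So s must be the other value — set s = 1.
The clause (t) is unit, so t = 1.
Now (~t) is unsatisfied and unit — conflict.
Either choice for s ends in contradiction.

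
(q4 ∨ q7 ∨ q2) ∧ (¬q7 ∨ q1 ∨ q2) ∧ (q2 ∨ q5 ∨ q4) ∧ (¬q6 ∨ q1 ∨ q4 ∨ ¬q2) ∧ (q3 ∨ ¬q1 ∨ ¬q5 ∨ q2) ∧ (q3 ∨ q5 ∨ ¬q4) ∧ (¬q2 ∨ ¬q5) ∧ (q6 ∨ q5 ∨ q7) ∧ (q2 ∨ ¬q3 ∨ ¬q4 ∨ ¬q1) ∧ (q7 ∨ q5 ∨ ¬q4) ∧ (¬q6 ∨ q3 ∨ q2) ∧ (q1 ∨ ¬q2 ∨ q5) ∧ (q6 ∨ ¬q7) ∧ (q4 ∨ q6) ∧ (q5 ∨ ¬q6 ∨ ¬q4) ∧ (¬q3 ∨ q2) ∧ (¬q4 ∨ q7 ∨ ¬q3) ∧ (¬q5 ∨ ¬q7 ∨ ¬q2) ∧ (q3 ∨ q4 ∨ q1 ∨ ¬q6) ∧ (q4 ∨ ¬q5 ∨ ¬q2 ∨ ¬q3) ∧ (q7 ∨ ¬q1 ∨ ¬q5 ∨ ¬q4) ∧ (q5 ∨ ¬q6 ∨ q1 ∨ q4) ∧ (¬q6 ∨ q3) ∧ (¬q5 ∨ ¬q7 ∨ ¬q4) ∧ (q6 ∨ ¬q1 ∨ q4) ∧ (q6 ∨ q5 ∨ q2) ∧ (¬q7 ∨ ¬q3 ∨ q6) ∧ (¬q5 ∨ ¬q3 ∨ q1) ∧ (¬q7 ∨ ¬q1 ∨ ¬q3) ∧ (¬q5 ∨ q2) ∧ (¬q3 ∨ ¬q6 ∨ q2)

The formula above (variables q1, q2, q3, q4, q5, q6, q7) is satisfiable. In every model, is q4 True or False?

False

Suppose q4 = True.
Try q3 = True.
The clause (q2) is unit, so q2 = True.
The clause (¬q5) is unit, so q5 = False.
The clause (q7) is unit, so q7 = True.
The clause (q1) is unit, so q1 = True.
Now (¬q1) is unsatisfied and unit — conflict.
That branch fails; take q3 = False instead.
The clause (q5) is unit, so q5 = True.
The clause (¬q2) is unit, so q2 = False.
Now (q2) is unsatisfied and unit — conflict.
Neither q3 = True nor q3 = False works.
So every satisfying assignment has q4 = False.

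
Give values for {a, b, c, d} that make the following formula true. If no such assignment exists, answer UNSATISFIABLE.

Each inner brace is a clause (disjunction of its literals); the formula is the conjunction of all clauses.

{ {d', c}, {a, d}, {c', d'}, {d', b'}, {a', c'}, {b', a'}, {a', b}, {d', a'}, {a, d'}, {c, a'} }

UNSATISFIABLE

Try d = 0.
The clause (a) is unit, so a = 1.
The clause (c') is unit, so c = 0.
Now (c) is unsatisfied and unit — conflict.
That branch fails; take d = 1 instead.
The clause (c) is unit, so c = 1.
Now (c') is unsatisfied and unit — conflict.
Either choice for d ends in contradiction.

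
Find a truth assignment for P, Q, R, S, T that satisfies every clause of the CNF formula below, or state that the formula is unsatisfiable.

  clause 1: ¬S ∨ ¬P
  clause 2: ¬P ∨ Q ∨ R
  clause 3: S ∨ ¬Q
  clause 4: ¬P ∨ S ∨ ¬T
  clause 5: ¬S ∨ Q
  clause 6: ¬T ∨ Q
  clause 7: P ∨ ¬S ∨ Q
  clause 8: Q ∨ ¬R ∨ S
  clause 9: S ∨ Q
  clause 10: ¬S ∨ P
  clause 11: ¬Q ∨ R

Suppose S = False.
(¬Q) alone gives Q = False.
But (Q) is also a unit clause — contradiction.
Backtrack on S: now try S = True.
(¬P) alone gives P = False.
But (P) is also a unit clause — contradiction.
Both values of S lead to a conflict.

UNSATISFIABLE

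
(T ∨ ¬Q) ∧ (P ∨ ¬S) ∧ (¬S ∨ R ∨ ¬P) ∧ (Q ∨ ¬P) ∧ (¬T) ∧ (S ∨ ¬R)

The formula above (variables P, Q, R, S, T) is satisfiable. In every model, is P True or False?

False

Suppose P = True.
Unit clause (Q) forces Q = True.
Unit clause (T) forces T = True.
That conflicts with the unit clause (¬T).
So every satisfying assignment has P = False.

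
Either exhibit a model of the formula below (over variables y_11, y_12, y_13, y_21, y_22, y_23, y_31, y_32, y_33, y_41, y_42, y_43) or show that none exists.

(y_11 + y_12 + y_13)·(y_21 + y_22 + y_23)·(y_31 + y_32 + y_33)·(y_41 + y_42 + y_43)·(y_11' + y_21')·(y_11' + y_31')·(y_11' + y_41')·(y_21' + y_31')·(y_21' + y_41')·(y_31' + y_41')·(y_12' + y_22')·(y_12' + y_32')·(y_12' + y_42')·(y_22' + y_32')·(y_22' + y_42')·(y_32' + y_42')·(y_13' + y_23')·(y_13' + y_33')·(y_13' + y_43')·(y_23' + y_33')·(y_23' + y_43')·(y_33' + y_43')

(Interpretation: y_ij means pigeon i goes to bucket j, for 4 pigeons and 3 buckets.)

Suppose y_11 = 0.
Suppose y_12 = 1.
Unit clause (y_22') forces y_22 = 0.
Unit clause (y_32') forces y_32 = 0.
Unit clause (y_42') forces y_42 = 0.
Suppose y_21 = 1.
Unit clause (y_31') forces y_31 = 0.
Unit clause (y_33) forces y_33 = 1.
Unit clause (y_41') forces y_41 = 0.
Unit clause (y_43) forces y_43 = 1.
That conflicts with the unit clause (y_43').
Undo y_21 and try y_21 = 0.
Unit clause (y_23) forces y_23 = 1.
Unit clause (y_13') forces y_13 = 0.
Unit clause (y_33') forces y_33 = 0.
Unit clause (y_31) forces y_31 = 1.
Unit clause (y_41') forces y_41 = 0.
Unit clause (y_43) forces y_43 = 1.
That conflicts with the unit clause (y_43').
Both values of y_21 lead to a conflict.
Undo y_12 and try y_12 = 0.
Unit clause (y_13) forces y_13 = 1.
Unit clause (y_23') forces y_23 = 0.
Unit clause (y_33') forces y_33 = 0.
Unit clause (y_43') forces y_43 = 0.
Suppose y_21 = 1.
Unit clause (y_31') forces y_31 = 0.
Unit clause (y_32) forces y_32 = 1.
Unit clause (y_41') forces y_41 = 0.
Unit clause (y_42) forces y_42 = 1.
That conflicts with the unit clause (y_42').
Undo y_21 and try y_21 = 0.
Unit clause (y_22) forces y_22 = 1.
Unit clause (y_32') forces y_32 = 0.
Unit clause (y_31) forces y_31 = 1.
Unit clause (y_41') forces y_41 = 0.
Unit clause (y_42) forces y_42 = 1.
That conflicts with the unit clause (y_42').
Both values of y_21 lead to a conflict.
Both values of y_12 lead to a conflict.
Undo y_11 and try y_11 = 1.
Unit clause (y_21') forces y_21 = 0.
Unit clause (y_31') forces y_31 = 0.
Unit clause (y_41') forces y_41 = 0.
Suppose y_22 = 1.
Unit clause (y_12') forces y_12 = 0.
Unit clause (y_32') forces y_32 = 0.
Unit clause (y_33) forces y_33 = 1.
Unit clause (y_42') forces y_42 = 0.
Unit clause (y_43) forces y_43 = 1.
That conflicts with the unit clause (y_43').
Undo y_22 and try y_22 = 0.
Unit clause (y_23) forces y_23 = 1.
Unit clause (y_13') forces y_13 = 0.
Unit clause (y_33') forces y_33 = 0.
Unit clause (y_32) forces y_32 = 1.
Unit clause (y_12') forces y_12 = 0.
Unit clause (y_42') forces y_42 = 0.
Unit clause (y_43) forces y_43 = 1.
That conflicts with the unit clause (y_43').
Both values of y_22 lead to a conflict.
Both values of y_11 lead to a conflict.

UNSATISFIABLE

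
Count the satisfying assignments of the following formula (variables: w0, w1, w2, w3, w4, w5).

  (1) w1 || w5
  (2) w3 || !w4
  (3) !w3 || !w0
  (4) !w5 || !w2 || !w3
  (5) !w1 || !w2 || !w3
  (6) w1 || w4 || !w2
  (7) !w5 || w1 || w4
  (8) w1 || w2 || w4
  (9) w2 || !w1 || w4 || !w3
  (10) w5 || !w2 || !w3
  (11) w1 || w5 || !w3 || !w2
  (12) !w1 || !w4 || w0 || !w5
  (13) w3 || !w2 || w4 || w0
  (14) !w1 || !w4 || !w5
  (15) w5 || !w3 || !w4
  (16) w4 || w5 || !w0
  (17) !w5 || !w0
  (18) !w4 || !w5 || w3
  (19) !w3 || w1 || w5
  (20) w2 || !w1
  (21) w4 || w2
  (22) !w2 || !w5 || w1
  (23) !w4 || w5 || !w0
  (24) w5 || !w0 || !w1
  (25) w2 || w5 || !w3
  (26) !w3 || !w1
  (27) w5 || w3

There are 2^6 = 64 truth assignments over (w0, w1, w2, w3, w4, w5).
Split on w1. With w1 = true, the clauses containing w1 are satisfied and !w1 drops from the rest; 0 of the 2^5 = 32 assignments to the other variables satisfy what remains.
With w1 = false, by the same count on the reduced clause set, 1 assignment works.
(One model: w0=F, w1=F, w2=F, w3=T, w4=T, w5=T.)
Total: 0 + 1 = 1.

1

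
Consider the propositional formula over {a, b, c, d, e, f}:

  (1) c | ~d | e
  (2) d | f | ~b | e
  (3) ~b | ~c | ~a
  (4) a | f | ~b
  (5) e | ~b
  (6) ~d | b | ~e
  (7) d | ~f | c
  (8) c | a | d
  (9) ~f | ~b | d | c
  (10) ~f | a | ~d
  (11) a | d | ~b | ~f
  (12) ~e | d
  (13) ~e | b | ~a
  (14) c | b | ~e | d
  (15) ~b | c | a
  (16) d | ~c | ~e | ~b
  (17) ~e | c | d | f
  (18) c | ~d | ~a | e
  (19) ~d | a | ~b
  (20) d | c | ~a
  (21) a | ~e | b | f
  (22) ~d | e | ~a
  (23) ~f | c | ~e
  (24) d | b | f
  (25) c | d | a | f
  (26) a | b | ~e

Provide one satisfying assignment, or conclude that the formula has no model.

Try e = 0.
The clause (~b) is unit, so b = 0.
Try c = 1.
Try d = 0.
The clause (f) is unit, so f = 1.
All clauses hold; a can take either value.

a: 1; b: 0; c: 1; d: 0; e: 0; f: 1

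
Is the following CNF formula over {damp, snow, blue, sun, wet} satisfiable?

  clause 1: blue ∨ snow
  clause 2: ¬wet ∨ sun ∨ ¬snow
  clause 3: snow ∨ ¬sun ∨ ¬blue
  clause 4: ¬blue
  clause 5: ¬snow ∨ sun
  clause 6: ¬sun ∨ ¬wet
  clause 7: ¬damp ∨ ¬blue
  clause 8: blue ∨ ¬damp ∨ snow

Yes

The clause (¬blue) is unit, so blue = False.
The clause (snow) is unit, so snow = True.
The clause (sun) is unit, so sun = True.
The clause (¬wet) is unit, so wet = False.
All clauses hold; damp can take either value.
A satisfying assignment: damp: False,  snow: True,  blue: False,  sun: True,  wet: False.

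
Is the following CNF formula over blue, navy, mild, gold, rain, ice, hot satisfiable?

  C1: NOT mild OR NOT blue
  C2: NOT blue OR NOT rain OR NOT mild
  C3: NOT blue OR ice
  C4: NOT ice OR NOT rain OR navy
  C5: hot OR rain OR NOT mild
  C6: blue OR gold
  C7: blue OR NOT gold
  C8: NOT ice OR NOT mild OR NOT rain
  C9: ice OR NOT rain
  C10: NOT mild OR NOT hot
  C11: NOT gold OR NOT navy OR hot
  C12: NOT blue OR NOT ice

No

Branch on mild: set mild = false.
Branch on blue: set blue = false.
(gold) alone gives gold = true.
Now (NOT gold) is unsatisfied and unit — conflict.
That branch fails; take blue = true instead.
(ice) alone gives ice = true.
Now (NOT ice) is unsatisfied and unit — conflict.
Either choice for blue ends in contradiction.
That branch fails; take mild = true instead.
(NOT blue) alone gives blue = false.
(gold) alone gives gold = true.
Now (NOT gold) is unsatisfied and unit — conflict.
Either choice for mild ends in contradiction.
No assignment satisfies every clause.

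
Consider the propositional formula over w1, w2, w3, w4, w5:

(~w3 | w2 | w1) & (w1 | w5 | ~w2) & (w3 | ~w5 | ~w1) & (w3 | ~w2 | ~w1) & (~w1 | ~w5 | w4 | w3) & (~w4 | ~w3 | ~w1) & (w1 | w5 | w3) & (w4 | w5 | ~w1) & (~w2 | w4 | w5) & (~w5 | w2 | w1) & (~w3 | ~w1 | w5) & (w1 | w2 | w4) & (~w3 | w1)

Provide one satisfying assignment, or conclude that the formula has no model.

w1 ↦ 1,  w2 ↦ 0,  w3 ↦ 1,  w4 ↦ 0,  w5 ↦ 1

Branch on w3: set w3 = 1.
The clause (w1) is unit, so w1 = 1.
The clause (~w4) is unit, so w4 = 0.
The clause (w5) is unit, so w5 = 1.
Every clause is now satisfied; w2 is unconstrained.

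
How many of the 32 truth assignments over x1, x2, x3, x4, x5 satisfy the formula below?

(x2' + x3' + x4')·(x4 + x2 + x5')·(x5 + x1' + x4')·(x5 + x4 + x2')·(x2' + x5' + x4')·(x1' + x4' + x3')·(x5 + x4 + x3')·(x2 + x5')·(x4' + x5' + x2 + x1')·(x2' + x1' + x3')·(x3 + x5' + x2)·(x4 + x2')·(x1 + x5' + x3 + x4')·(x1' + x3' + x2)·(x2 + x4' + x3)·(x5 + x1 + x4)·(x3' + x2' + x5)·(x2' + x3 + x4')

There are 2^5 = 32 truth assignments over (x1, x2, x3, x4, x5).
Split on x1. With x1 = 1, the clauses containing x1 are satisfied and x1' drops from the rest; 1 of the 2^4 = 16 assignments to the other variables satisfy what remains.
With x1 = 0, by the same count on the reduced clause set, 1 assignment works.
Total: 1 + 1 = 2.

2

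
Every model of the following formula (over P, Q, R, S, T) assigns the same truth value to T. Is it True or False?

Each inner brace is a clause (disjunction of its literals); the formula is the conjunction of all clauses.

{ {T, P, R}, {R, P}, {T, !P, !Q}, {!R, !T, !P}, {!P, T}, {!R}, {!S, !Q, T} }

True

Suppose T = false.
The clause (!P) is unit, so P = false.
The clause (R) is unit, so R = true.
That conflicts with the unit clause (!R).
So every satisfying assignment has T = True.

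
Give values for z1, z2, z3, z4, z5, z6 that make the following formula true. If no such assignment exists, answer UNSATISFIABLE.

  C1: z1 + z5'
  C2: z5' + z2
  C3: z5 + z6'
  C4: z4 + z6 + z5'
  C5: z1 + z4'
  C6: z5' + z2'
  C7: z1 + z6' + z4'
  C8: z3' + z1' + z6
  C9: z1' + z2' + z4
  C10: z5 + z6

Case z1 = 1:
Case z5 = 0:
The clause (z6') is unit, so z6 = 0.
But (z6) is also a unit clause — contradiction.
Undo z5 and try z5 = 1.
The clause (z2) is unit, so z2 = 1.
But (z2') is also a unit clause — contradiction.
Neither z5 = 1 nor z5 = 0 works.
Undo z1 and try z1 = 0.
The clause (z5') is unit, so z5 = 0.
The clause (z6') is unit, so z6 = 0.
But (z6) is also a unit clause — contradiction.
Neither z1 = 1 nor z1 = 0 works.

UNSATISFIABLE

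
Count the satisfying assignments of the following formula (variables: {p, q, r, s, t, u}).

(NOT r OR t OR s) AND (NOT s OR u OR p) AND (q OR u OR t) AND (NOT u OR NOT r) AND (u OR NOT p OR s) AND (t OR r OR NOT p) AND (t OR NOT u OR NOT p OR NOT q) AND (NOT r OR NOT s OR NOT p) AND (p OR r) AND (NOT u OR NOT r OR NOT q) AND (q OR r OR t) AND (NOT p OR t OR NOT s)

8

There are 2^6 = 64 truth assignments over (p, q, r, s, t, u).
Split on r. With r = true, the clauses containing r are satisfied and NOT r drops from the rest; 2 of the 2^5 = 32 assignments to the other variables satisfy what remains.
With r = false, by the same count on the reduced clause set, 6 assignments work.
(One model: p=F, q=F, r=T, s=F, t=T, u=F.)
Total: 2 + 6 = 8.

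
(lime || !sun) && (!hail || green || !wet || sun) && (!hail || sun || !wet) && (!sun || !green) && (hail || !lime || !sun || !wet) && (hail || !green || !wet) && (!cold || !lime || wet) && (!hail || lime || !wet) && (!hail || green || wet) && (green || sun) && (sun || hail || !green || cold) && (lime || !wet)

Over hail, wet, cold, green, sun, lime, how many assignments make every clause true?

7

There are 2^6 = 64 truth assignments over (hail, wet, cold, green, sun, lime).
Split on green. With green = true, the clauses containing green are satisfied and !green drops from the rest; 4 of the 2^5 = 32 assignments to the other variables satisfy what remains.
With green = false, by the same count on the reduced clause set, 3 assignments work.
(One model: hail=F, wet=F, cold=F, green=F, sun=T, lime=T.)
Total: 4 + 3 = 7.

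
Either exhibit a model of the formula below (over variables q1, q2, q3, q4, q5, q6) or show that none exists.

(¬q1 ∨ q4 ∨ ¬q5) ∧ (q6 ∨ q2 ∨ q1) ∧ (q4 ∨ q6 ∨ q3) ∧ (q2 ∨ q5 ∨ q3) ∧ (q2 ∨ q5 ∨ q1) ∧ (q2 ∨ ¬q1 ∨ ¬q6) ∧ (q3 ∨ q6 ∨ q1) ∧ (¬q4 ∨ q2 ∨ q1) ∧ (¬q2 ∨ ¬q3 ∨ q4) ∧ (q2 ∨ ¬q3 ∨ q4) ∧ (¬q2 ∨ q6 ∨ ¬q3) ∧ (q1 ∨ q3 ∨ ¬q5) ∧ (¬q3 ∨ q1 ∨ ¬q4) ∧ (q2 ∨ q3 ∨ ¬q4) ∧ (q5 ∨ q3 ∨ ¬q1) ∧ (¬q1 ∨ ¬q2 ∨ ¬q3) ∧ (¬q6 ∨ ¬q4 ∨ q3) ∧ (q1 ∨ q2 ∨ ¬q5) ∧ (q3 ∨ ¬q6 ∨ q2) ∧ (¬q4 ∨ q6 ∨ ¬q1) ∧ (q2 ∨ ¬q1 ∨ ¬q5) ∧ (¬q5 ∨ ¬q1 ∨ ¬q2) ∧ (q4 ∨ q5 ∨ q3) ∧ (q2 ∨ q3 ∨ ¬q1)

Try q1 = False.
Try q6 = True.
Try q2 = True.
Try q3 = False.
From the singleton clause (¬q5), q5 = False.
From the singleton clause (¬q4), q4 = False.
That conflicts with the unit clause (q4).
That branch fails; take q3 = True instead.
From the singleton clause (q4), q4 = True.
That conflicts with the unit clause (¬q4).
Both values of q3 lead to a conflict.
That branch fails; take q2 = False instead.
From the singleton clause (q5), q5 = True.
That conflicts with the unit clause (¬q5).
Both values of q2 lead to a conflict.
That branch fails; take q6 = False instead.
From the singleton clause (q2), q2 = True.
From the singleton clause (q3), q3 = True.
That conflicts with the unit clause (¬q3).
Both values of q6 lead to a conflict.
That branch fails; take q1 = True instead.
Try q4 = True.
From the singleton clause (q6), q6 = True.
From the singleton clause (q2), q2 = True.
From the singleton clause (¬q3), q3 = False.
That conflicts with the unit clause (q3).
That branch fails; take q4 = False instead.
From the singleton clause (¬q5), q5 = False.
From the singleton clause (q3), q3 = True.
From the singleton clause (¬q2), q2 = False.
That conflicts with the unit clause (q2).
Both values of q4 lead to a conflict.
Both values of q1 lead to a conflict.

UNSATISFIABLE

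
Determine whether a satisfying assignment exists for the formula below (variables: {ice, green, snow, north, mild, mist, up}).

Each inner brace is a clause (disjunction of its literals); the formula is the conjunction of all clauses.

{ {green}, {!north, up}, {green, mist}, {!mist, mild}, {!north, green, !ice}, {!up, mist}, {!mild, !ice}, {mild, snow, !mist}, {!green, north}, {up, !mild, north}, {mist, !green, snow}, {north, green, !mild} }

(green) alone gives green = true.
(north) alone gives north = true.
(up) alone gives up = true.
(mist) alone gives mist = true.
(mild) alone gives mild = true.
(!ice) alone gives ice = false.
Every clause is now satisfied; snow is unconstrained.
A satisfying assignment: ice ↦ false,  green ↦ true,  snow ↦ false,  north ↦ true,  mild ↦ true,  mist ↦ true,  up ↦ true.

Yes, satisfiable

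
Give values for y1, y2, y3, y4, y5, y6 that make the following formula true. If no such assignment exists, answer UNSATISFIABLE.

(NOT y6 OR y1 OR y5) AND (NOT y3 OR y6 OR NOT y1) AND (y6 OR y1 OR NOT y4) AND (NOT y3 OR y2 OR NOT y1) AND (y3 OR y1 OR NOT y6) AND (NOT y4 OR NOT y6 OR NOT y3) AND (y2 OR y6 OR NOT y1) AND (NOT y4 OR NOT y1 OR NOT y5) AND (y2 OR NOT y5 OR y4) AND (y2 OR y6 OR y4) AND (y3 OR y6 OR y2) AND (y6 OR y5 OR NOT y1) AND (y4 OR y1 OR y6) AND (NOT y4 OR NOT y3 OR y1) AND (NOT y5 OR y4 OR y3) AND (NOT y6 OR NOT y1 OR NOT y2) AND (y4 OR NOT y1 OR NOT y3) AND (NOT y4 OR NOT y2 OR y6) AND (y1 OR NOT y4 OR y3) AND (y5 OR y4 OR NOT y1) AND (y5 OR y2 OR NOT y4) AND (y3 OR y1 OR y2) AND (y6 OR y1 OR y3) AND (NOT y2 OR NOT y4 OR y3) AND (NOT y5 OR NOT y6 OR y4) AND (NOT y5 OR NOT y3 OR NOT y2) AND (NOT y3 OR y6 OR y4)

UNSATISFIABLE

Suppose y6 = false.
Suppose y3 = false.
Unit clause (y2) forces y2 = true.
Unit clause (NOT y4) forces y4 = false.
Unit clause (y1) forces y1 = true.
Unit clause (y5) forces y5 = true.
But (NOT y5) is also a unit clause — contradiction.
Backtrack on y3: now try y3 = true.
Unit clause (NOT y1) forces y1 = false.
Unit clause (NOT y4) forces y4 = false.
But (y4) is also a unit clause — contradiction.
Neither y3 = true nor y3 = false works.
Backtrack on y6: now try y6 = true.
Suppose y1 = true.
Unit clause (NOT y2) forces y2 = false.
Unit clause (NOT y3) forces y3 = false.
Suppose y4 = false.
Unit clause (NOT y5) forces y5 = false.
But (y5) is also a unit clause — contradiction.
Backtrack on y4: now try y4 = true.
Unit clause (NOT y5) forces y5 = false.
But (y5) is also a unit clause — contradiction.
Neither y4 = true nor y4 = false works.
Backtrack on y1: now try y1 = false.
Unit clause (y5) forces y5 = true.
Unit clause (y3) forces y3 = true.
Unit clause (NOT y4) forces y4 = false.
But (y4) is also a unit clause — contradiction.
Neither y1 = true nor y1 = false works.
Neither y6 = true nor y6 = false works.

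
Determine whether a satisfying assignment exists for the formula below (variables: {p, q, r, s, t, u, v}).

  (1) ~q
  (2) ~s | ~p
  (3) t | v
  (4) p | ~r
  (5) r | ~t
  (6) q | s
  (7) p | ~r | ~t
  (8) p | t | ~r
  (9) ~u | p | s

(~q) alone gives q = 0.
(s) alone gives s = 1.
(~p) alone gives p = 0.
(~r) alone gives r = 0.
(~t) alone gives t = 0.
(v) alone gives v = 1.
No clause remains; u is free.
A satisfying assignment: p: 0,  q: 0,  r: 0,  s: 1,  t: 0,  u: 1,  v: 1.

Satisfiable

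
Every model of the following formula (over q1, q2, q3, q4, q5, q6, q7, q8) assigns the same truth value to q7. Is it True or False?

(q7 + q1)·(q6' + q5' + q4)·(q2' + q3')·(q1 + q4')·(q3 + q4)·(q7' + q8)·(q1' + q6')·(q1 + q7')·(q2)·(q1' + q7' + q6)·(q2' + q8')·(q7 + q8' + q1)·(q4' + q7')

Suppose q7 = 1.
(q8) alone gives q8 = 1.
(q1) alone gives q1 = 1.
(q6') alone gives q6 = 0.
But (q6) is also a unit clause — contradiction.
So every satisfying assignment has q7 = False.

False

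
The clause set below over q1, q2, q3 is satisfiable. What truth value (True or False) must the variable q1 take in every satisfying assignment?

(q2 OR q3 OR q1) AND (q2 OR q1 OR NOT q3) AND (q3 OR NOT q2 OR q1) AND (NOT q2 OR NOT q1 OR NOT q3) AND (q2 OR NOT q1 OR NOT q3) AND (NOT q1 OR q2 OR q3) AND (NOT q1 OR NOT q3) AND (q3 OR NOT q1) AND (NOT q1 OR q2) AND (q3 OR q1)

False

Suppose q1 = true.
Unit clause (NOT q3) forces q3 = false.
Now (q3) is unsatisfied and unit — conflict.
So every satisfying assignment has q1 = False.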